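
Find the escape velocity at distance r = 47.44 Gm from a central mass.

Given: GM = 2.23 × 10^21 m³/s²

Convert to SI: r = 47.44 Gm = 4.744e+10 m.
Escape velocity comes from setting total energy to zero: ½v² − GM/r = 0 ⇒ v_esc = √(2GM / r).
v_esc = √(2 · 2.23e+21 / 4.744e+10) m/s ≈ 3.066e+05 m/s = 306.6 km/s.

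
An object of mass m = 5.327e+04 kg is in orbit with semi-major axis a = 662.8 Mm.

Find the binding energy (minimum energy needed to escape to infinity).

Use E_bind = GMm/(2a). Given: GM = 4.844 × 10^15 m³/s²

Convert to SI: a = 662.8 Mm = 6.628e+08 m.
Total orbital energy is E = −GMm/(2a); binding energy is E_bind = −E = GMm/(2a).
E_bind = 4.844e+15 · 5.327e+04 / (2 · 6.628e+08) J ≈ 1.947e+11 J = 194.7 GJ.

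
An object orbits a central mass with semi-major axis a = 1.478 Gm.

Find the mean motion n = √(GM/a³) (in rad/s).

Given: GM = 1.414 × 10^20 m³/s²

Convert to SI: a = 1.478 Gm = 1.478e+09 m.
n = √(GM / a³).
n = √(1.414e+20 / (1.478e+09)³) rad/s ≈ 0.0002093 rad/s.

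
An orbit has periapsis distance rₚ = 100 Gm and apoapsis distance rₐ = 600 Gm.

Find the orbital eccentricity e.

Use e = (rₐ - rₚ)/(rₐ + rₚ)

Convert to SI: rₚ = 100 Gm = 1e+11 m; rₐ = 600 Gm = 6e+11 m.
e = (rₐ − rₚ) / (rₐ + rₚ).
e = (6e+11 − 1e+11) / (6e+11 + 1e+11) = 5e+11 / 7e+11 ≈ 0.7143.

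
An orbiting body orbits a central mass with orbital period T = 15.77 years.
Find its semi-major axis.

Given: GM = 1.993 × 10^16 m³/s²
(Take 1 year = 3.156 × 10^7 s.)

Convert to SI: T = 15.77 years = 4.97701e+08 s.
Invert Kepler's third law: a = (GM · T² / (4π²))^(1/3).
Substituting T = 4.97701e+08 s and GM = 1.993e+16 m³/s²:
a = (1.993e+16 · (4.97701e+08)² / (4π²))^(1/3) m
a ≈ 5.001e+10 m = 50.01 Gm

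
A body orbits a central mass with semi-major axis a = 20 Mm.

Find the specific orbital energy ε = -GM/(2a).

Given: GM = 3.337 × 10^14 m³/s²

Convert to SI: a = 20 Mm = 2e+07 m.
ε = −GM / (2a).
ε = −3.337e+14 / (2 · 2e+07) J/kg ≈ -8.342e+06 J/kg = -8.342 MJ/kg.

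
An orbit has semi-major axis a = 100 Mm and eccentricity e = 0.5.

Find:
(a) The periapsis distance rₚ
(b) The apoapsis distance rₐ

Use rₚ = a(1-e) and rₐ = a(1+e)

Convert to SI: a = 100 Mm = 1e+08 m.
(a) rₚ = a(1 − e) = 1e+08 · (1 − 0.5) = 1e+08 · 0.5 ≈ 5e+07 m = 50 Mm.
(b) rₐ = a(1 + e) = 1e+08 · (1 + 0.5) = 1e+08 · 1.5 ≈ 1.5e+08 m = 150 Mm.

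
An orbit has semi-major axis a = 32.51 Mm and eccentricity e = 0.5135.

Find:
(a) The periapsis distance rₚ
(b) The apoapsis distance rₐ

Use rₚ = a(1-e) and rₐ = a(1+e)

Convert to SI: a = 32.51 Mm = 3.251e+07 m.
(a) rₚ = a(1 − e) = 3.251e+07 · (1 − 0.5135) = 3.251e+07 · 0.4865 ≈ 1.582e+07 m = 15.82 Mm.
(b) rₐ = a(1 + e) = 3.251e+07 · (1 + 0.5135) = 3.251e+07 · 1.5135 ≈ 4.92e+07 m = 49.2 Mm.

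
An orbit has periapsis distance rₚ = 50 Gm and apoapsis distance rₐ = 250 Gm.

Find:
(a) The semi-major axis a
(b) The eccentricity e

Convert to SI: rₚ = 50 Gm = 5e+10 m; rₐ = 250 Gm = 2.5e+11 m.
(a) a = (rₚ + rₐ) / 2 = (5e+10 + 2.5e+11) / 2 ≈ 1.5e+11 m = 150 Gm.
(b) e = (rₐ − rₚ) / (rₐ + rₚ) = (2.5e+11 − 5e+10) / (2.5e+11 + 5e+10) ≈ 0.6667.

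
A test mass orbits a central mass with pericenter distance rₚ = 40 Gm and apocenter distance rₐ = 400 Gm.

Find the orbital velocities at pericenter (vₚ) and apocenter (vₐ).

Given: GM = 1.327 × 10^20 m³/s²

Convert to SI: rₚ = 40 Gm = 4e+10 m; rₐ = 400 Gm = 4e+11 m.
Use the vis-viva equation v² = GM(2/r − 1/a) with a = (rₚ + rₐ)/2 = (4e+10 + 4e+11)/2 = 2.2e+11 m.
vₚ = √(GM · (2/rₚ − 1/a)) = √(1.327e+20 · (2/4e+10 − 1/2.2e+11)) m/s ≈ 7.766e+04 m/s = 77.66 km/s.
vₐ = √(GM · (2/rₐ − 1/a)) = √(1.327e+20 · (2/4e+11 − 1/2.2e+11)) m/s ≈ 7766 m/s = 7.766 km/s.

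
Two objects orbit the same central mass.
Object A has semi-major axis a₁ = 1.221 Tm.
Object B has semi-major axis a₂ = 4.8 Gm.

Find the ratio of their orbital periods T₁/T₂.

Convert to SI: a₁ = 1.221 Tm = 1.221e+12 m; a₂ = 4.8 Gm = 4.8e+09 m.
From Kepler's third law, (T₁/T₂)² = (a₁/a₂)³, so T₁/T₂ = (a₁/a₂)^(3/2).
a₁/a₂ = 1.221e+12 / 4.8e+09 = 254.375.
T₁/T₂ = (254.375)^(3/2) ≈ 4057.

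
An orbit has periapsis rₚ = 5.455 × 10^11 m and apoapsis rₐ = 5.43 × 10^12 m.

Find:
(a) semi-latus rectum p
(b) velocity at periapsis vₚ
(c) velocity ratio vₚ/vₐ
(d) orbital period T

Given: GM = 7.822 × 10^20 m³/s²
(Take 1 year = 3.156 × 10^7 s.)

(a) From a = (rₚ + rₐ)/2 = 2.98775e+12 m and e = (rₐ − rₚ)/(rₐ + rₚ) = 0.817421, p = a(1 − e²) = 2.98775e+12 · (1 − (0.817421)²) ≈ 9.914e+11 m
(b) With a = (rₚ + rₐ)/2 = 2.98775e+12 m, vₚ = √(GM (2/rₚ − 1/a)) = √(7.822e+20 · (2/5.455e+11 − 1/2.98775e+12)) m/s ≈ 5.105e+04 m/s
(c) Conservation of angular momentum (rₚvₚ = rₐvₐ) gives vₚ/vₐ = rₐ/rₚ = 5.43e+12/5.455e+11 ≈ 9.954
(d) With a = (rₚ + rₐ)/2 = 2.98775e+12 m, T = 2π √(a³/GM) = 2π √((2.98775e+12)³/7.822e+20) s ≈ 1.16e+09 s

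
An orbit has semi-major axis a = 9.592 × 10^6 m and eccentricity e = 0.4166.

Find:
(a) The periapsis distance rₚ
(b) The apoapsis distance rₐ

(a) rₚ = a(1 − e) = 9.592e+06 · (1 − 0.4166) = 9.592e+06 · 0.5834 ≈ 5.596e+06 m = 5.596 × 10^6 m.
(b) rₐ = a(1 + e) = 9.592e+06 · (1 + 0.4166) = 9.592e+06 · 1.4166 ≈ 1.359e+07 m = 1.359 × 10^7 m.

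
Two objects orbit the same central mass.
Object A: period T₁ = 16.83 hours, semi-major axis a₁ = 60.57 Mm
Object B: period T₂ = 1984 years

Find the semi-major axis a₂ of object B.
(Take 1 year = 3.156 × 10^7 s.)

Convert to SI: T₁ = 16.83 hours = 60588 s; a₁ = 60.57 Mm = 6.057e+07 m; T₂ = 1984 years = 6.2615e+10 s.
Kepler's third law: (T₁/T₂)² = (a₁/a₂)³ ⇒ a₂ = a₁ · (T₂/T₁)^(2/3).
T₂/T₁ = 6.2615e+10 / 60588 = 1.03346e+06.
a₂ = 6.057e+07 · (1.03346e+06)^(2/3) m ≈ 6.191e+11 m = 619.1 Gm.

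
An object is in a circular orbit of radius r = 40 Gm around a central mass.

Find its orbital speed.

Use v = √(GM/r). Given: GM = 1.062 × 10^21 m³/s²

Convert to SI: r = 40 Gm = 4e+10 m.
For a circular orbit, gravity supplies the centripetal force, so v = √(GM / r).
v = √(1.062e+21 / 4e+10) m/s ≈ 1.629e+05 m/s = 162.9 km/s.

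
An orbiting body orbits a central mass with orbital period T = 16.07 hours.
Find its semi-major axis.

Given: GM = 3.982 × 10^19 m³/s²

Convert to SI: T = 16.07 hours = 57852 s.
Invert Kepler's third law: a = (GM · T² / (4π²))^(1/3).
Substituting T = 57852 s and GM = 3.982e+19 m³/s²:
a = (3.982e+19 · (57852)² / (4π²))^(1/3) m
a ≈ 1.5e+09 m = 1.5 Gm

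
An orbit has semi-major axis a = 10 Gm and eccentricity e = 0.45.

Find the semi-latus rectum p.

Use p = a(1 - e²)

Convert to SI: a = 10 Gm = 1e+10 m.
p = a (1 − e²).
p = 1e+10 · (1 − (0.45)²) = 1e+10 · 0.7975 ≈ 7.975e+09 m = 7.975 Gm.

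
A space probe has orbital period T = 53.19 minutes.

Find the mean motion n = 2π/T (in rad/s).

Convert to SI: T = 53.19 minutes = 3191.4 s.
n = 2π / T.
n = 2π / 3191.4 s ≈ 0.001969 rad/s.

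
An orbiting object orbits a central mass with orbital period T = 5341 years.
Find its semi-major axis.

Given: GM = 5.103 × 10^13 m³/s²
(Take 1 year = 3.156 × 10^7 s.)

Convert to SI: T = 5341 years = 1.68562e+11 s.
Invert Kepler's third law: a = (GM · T² / (4π²))^(1/3).
Substituting T = 1.68562e+11 s and GM = 5.103e+13 m³/s²:
a = (5.103e+13 · (1.68562e+11)² / (4π²))^(1/3) m
a ≈ 3.324e+11 m = 3.324 × 10^11 m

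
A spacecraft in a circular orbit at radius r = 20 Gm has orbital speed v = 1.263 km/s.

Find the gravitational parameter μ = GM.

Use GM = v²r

Convert to SI: r = 20 Gm = 2e+10 m; v = 1.263 km/s = 1263 m/s.
For a circular orbit v² = GM/r, so GM = v² · r.
GM = (1263)² · 2e+10 m³/s² ≈ 3.19e+16 m³/s² = 3.19 × 10^16 m³/s².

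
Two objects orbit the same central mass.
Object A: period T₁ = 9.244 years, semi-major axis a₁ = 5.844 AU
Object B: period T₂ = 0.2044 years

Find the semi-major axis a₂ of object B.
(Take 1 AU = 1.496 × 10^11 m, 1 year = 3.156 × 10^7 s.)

Convert to SI: T₁ = 9.244 years = 2.91741e+08 s; a₁ = 5.844 AU = 8.74262e+11 m; T₂ = 0.2044 years = 6.45086e+06 s.
Kepler's third law: (T₁/T₂)² = (a₁/a₂)³ ⇒ a₂ = a₁ · (T₂/T₁)^(2/3).
T₂/T₁ = 6.45086e+06 / 2.91741e+08 = 0.0221116.
a₂ = 8.74262e+11 · (0.0221116)^(2/3) m ≈ 6.887e+10 m = 0.4604 AU.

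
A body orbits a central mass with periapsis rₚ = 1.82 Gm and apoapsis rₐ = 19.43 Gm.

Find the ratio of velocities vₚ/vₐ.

Convert to SI: rₚ = 1.82 Gm = 1.82e+09 m; rₐ = 19.43 Gm = 1.943e+10 m.
Conservation of angular momentum gives rₚvₚ = rₐvₐ, so vₚ/vₐ = rₐ/rₚ.
vₚ/vₐ = 1.943e+10 / 1.82e+09 ≈ 10.68.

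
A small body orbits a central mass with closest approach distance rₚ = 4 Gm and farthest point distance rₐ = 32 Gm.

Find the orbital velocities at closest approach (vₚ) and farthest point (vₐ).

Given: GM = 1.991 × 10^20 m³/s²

Convert to SI: rₚ = 4 Gm = 4e+09 m; rₐ = 32 Gm = 3.2e+10 m.
Use the vis-viva equation v² = GM(2/r − 1/a) with a = (rₚ + rₐ)/2 = (4e+09 + 3.2e+10)/2 = 1.8e+10 m.
vₚ = √(GM · (2/rₚ − 1/a)) = √(1.991e+20 · (2/4e+09 − 1/1.8e+10)) m/s ≈ 2.975e+05 m/s = 297.5 km/s.
vₐ = √(GM · (2/rₐ − 1/a)) = √(1.991e+20 · (2/3.2e+10 − 1/1.8e+10)) m/s ≈ 3.718e+04 m/s = 37.18 km/s.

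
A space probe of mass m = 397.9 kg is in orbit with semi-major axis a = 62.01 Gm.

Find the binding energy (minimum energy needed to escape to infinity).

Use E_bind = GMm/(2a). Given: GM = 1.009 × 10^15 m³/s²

Convert to SI: a = 62.01 Gm = 6.201e+10 m.
Total orbital energy is E = −GMm/(2a); binding energy is E_bind = −E = GMm/(2a).
E_bind = 1.009e+15 · 397.9 / (2 · 6.201e+10) J ≈ 3.237e+06 J = 3.237 MJ.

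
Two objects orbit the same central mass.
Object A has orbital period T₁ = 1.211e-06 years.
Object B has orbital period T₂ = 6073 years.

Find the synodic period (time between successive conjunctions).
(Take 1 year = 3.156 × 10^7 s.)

Convert to SI: T₁ = 1.211e-06 years = 38.2192 s; T₂ = 6073 years = 1.91664e+11 s.
T_syn = |T₁ · T₂ / (T₁ − T₂)|.
T_syn = |38.2192 · 1.91664e+11 / (38.2192 − 1.91664e+11)| s ≈ 38.22 s = 1.211e-06 years.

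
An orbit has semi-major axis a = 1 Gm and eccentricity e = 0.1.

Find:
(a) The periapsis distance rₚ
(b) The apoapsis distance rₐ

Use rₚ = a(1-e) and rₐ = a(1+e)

Convert to SI: a = 1 Gm = 1e+09 m.
(a) rₚ = a(1 − e) = 1e+09 · (1 − 0.1) = 1e+09 · 0.9 ≈ 9e+08 m = 900 Mm.
(b) rₐ = a(1 + e) = 1e+09 · (1 + 0.1) = 1e+09 · 1.1 ≈ 1.1e+09 m = 1.1 Gm.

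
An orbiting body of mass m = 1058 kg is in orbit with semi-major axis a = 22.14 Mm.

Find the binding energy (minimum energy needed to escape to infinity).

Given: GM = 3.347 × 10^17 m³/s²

Convert to SI: a = 22.14 Mm = 2.214e+07 m.
Total orbital energy is E = −GMm/(2a); binding energy is E_bind = −E = GMm/(2a).
E_bind = 3.347e+17 · 1058 / (2 · 2.214e+07) J ≈ 7.997e+12 J = 7.997 TJ.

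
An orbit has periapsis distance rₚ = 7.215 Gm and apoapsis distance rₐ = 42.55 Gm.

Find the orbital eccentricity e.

Convert to SI: rₚ = 7.215 Gm = 7.215e+09 m; rₐ = 42.55 Gm = 4.255e+10 m.
e = (rₐ − rₚ) / (rₐ + rₚ).
e = (4.255e+10 − 7.215e+09) / (4.255e+10 + 7.215e+09) = 3.5335e+10 / 4.9765e+10 ≈ 0.71.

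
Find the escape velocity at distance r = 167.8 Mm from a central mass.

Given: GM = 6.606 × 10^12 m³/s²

Convert to SI: r = 167.8 Mm = 1.678e+08 m.
Escape velocity comes from setting total energy to zero: ½v² − GM/r = 0 ⇒ v_esc = √(2GM / r).
v_esc = √(2 · 6.606e+12 / 1.678e+08) m/s ≈ 280.6 m/s = 280.6 m/s.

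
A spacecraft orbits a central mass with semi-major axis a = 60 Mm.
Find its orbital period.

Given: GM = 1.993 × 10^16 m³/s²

Convert to SI: a = 60 Mm = 6e+07 m.
Kepler's third law: T = 2π √(a³ / GM).
Substituting a = 6e+07 m and GM = 1.993e+16 m³/s²:
T = 2π √((6e+07)³ / 1.993e+16) s
T ≈ 2.068e+04 s = 5.746 hours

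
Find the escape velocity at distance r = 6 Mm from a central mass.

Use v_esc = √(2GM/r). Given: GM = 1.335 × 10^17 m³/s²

Convert to SI: r = 6 Mm = 6e+06 m.
Escape velocity comes from setting total energy to zero: ½v² − GM/r = 0 ⇒ v_esc = √(2GM / r).
v_esc = √(2 · 1.335e+17 / 6e+06) m/s ≈ 2.11e+05 m/s = 211 km/s.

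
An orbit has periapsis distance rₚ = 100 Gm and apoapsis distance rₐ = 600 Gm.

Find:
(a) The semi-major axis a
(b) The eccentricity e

Convert to SI: rₚ = 100 Gm = 1e+11 m; rₐ = 600 Gm = 6e+11 m.
(a) a = (rₚ + rₐ) / 2 = (1e+11 + 6e+11) / 2 ≈ 3.5e+11 m = 350 Gm.
(b) e = (rₐ − rₚ) / (rₐ + rₚ) = (6e+11 − 1e+11) / (6e+11 + 1e+11) ≈ 0.7143.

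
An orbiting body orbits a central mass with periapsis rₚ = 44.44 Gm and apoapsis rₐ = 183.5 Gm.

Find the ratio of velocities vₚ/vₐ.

Convert to SI: rₚ = 44.44 Gm = 4.444e+10 m; rₐ = 183.5 Gm = 1.835e+11 m.
Conservation of angular momentum gives rₚvₚ = rₐvₐ, so vₚ/vₐ = rₐ/rₚ.
vₚ/vₐ = 1.835e+11 / 4.444e+10 ≈ 4.129.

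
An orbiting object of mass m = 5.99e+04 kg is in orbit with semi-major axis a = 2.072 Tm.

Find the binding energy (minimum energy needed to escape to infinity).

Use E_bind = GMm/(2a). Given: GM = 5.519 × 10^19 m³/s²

Convert to SI: a = 2.072 Tm = 2.072e+12 m.
Total orbital energy is E = −GMm/(2a); binding energy is E_bind = −E = GMm/(2a).
E_bind = 5.519e+19 · 5.99e+04 / (2 · 2.072e+12) J ≈ 7.978e+11 J = 797.8 GJ.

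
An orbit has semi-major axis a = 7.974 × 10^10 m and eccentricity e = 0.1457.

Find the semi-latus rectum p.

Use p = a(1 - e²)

p = a (1 − e²).
p = 7.974e+10 · (1 − (0.1457)²) = 7.974e+10 · 0.978772 ≈ 7.805e+10 m = 7.805 × 10^10 m.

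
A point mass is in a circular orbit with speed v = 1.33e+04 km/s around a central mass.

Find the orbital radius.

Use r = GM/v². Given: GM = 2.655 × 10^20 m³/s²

Convert to SI: v = 1.33e+04 km/s = 1.33e+07 m/s.
For a circular orbit, v² = GM / r, so r = GM / v².
r = 2.655e+20 / (1.33e+07)² m ≈ 1.501e+06 m = 1.501 Mm.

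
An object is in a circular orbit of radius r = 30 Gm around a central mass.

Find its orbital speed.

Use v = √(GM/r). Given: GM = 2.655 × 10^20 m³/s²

Convert to SI: r = 30 Gm = 3e+10 m.
For a circular orbit, gravity supplies the centripetal force, so v = √(GM / r).
v = √(2.655e+20 / 3e+10) m/s ≈ 9.407e+04 m/s = 94.07 km/s.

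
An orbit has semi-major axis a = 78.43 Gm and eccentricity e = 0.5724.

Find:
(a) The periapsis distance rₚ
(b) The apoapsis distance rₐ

Convert to SI: a = 78.43 Gm = 7.843e+10 m.
(a) rₚ = a(1 − e) = 7.843e+10 · (1 − 0.5724) = 7.843e+10 · 0.4276 ≈ 3.354e+10 m = 33.54 Gm.
(b) rₐ = a(1 + e) = 7.843e+10 · (1 + 0.5724) = 7.843e+10 · 1.5724 ≈ 1.233e+11 m = 123.3 Gm.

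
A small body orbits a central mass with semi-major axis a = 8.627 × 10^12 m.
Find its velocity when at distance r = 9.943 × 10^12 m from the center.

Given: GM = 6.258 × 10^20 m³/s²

Vis-viva: v = √(GM · (2/r − 1/a)).
2/r − 1/a = 2/9.943e+12 − 1/8.627e+12 = 8.52314e-14 m⁻¹.
v = √(6.258e+20 · 8.52314e-14) m/s ≈ 7303 m/s = 7.303 km/s.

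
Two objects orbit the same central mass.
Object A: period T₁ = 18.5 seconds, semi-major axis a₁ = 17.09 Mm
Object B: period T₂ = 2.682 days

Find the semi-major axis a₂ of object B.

Convert to SI: a₁ = 17.09 Mm = 1.709e+07 m; T₂ = 2.682 days = 231725 s.
Kepler's third law: (T₁/T₂)² = (a₁/a₂)³ ⇒ a₂ = a₁ · (T₂/T₁)^(2/3).
T₂/T₁ = 231725 / 18.5 = 12525.7.
a₂ = 1.709e+07 · (12525.7)^(2/3) m ≈ 9.217e+09 m = 9.217 Gm.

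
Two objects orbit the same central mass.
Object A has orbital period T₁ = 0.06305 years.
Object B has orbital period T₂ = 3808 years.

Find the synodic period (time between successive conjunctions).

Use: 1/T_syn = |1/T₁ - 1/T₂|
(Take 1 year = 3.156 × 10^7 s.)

Convert to SI: T₁ = 0.06305 years = 1.98986e+06 s; T₂ = 3808 years = 1.2018e+11 s.
T_syn = |T₁ · T₂ / (T₁ − T₂)|.
T_syn = |1.98986e+06 · 1.2018e+11 / (1.98986e+06 − 1.2018e+11)| s ≈ 1.99e+06 s = 0.06305 years.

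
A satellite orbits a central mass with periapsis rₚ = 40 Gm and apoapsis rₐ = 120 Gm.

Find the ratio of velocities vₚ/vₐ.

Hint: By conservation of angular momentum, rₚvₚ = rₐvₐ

Convert to SI: rₚ = 40 Gm = 4e+10 m; rₐ = 120 Gm = 1.2e+11 m.
Conservation of angular momentum gives rₚvₚ = rₐvₐ, so vₚ/vₐ = rₐ/rₚ.
vₚ/vₐ = 1.2e+11 / 4e+10 ≈ 3.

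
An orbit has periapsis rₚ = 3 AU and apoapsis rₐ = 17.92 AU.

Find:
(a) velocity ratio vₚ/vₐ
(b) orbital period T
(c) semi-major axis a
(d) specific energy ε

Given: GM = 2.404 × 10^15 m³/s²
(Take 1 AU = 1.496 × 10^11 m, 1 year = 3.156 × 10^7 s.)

Convert to SI: rₚ = 3 AU = 4.488e+11 m; rₐ = 17.92 AU = 2.68083e+12 m.
(a) Conservation of angular momentum (rₚvₚ = rₐvₐ) gives vₚ/vₐ = rₐ/rₚ = 2.68083e+12/4.488e+11 ≈ 5.973
(b) With a = (rₚ + rₐ)/2 = 1.56482e+12 m, T = 2π √(a³/GM) = 2π √((1.56482e+12)³/2.404e+15) s ≈ 2.508e+11 s
(c) a = (rₚ + rₐ)/2 = (4.488e+11 + 2.68083e+12)/2 ≈ 1.565e+12 m
(d) With a = (rₚ + rₐ)/2 = 1.56482e+12 m, ε = −GM/(2a) = −2.404e+15/(2 · 1.56482e+12) J/kg ≈ -768.1 J/kg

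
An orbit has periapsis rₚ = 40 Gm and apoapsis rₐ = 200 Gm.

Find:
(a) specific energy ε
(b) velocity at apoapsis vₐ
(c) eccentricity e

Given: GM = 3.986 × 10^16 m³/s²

Convert to SI: rₚ = 40 Gm = 4e+10 m; rₐ = 200 Gm = 2e+11 m.
(a) With a = (rₚ + rₐ)/2 = 1.2e+11 m, ε = −GM/(2a) = −3.986e+16/(2 · 1.2e+11) J/kg ≈ -1.661e+05 J/kg
(b) With a = (rₚ + rₐ)/2 = 1.2e+11 m, vₐ = √(GM (2/rₐ − 1/a)) = √(3.986e+16 · (2/2e+11 − 1/1.2e+11)) m/s ≈ 257.7 m/s
(c) e = (rₐ − rₚ)/(rₐ + rₚ) = (2e+11 − 4e+10)/(2e+11 + 4e+10) ≈ 0.6667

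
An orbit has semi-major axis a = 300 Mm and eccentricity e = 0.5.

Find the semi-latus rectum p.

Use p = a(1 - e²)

Convert to SI: a = 300 Mm = 3e+08 m.
p = a (1 − e²).
p = 3e+08 · (1 − (0.5)²) = 3e+08 · 0.75 ≈ 2.25e+08 m = 225 Mm.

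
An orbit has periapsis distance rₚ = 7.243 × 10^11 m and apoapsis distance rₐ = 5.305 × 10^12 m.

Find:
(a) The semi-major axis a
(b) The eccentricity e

(a) a = (rₚ + rₐ) / 2 = (7.243e+11 + 5.305e+12) / 2 ≈ 3.015e+12 m = 3.015 × 10^12 m.
(b) e = (rₐ − rₚ) / (rₐ + rₚ) = (5.305e+12 − 7.243e+11) / (5.305e+12 + 7.243e+11) ≈ 0.7597.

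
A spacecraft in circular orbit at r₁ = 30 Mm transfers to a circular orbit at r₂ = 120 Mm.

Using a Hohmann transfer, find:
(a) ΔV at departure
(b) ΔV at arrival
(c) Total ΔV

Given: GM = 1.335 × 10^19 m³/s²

Convert to SI: r₁ = 30 Mm = 3e+07 m; r₂ = 120 Mm = 1.2e+08 m.
Transfer semi-major axis: a_t = (r₁ + r₂)/2 = (3e+07 + 1.2e+08)/2 = 7.5e+07 m.
Circular speeds: v₁ = √(GM/r₁) = 667083 m/s, v₂ = √(GM/r₂) = 333542 m/s.
Transfer speeds (vis-viva v² = GM(2/r − 1/a_t)): v₁ᵗ = 843801 m/s, v₂ᵗ = 210950 m/s.
(a) ΔV₁ = |v₁ᵗ − v₁| ≈ 1.767e+05 m/s = 176.7 km/s.
(b) ΔV₂ = |v₂ − v₂ᵗ| ≈ 1.226e+05 m/s = 122.6 km/s.
(c) ΔV_total = ΔV₁ + ΔV₂ ≈ 2.993e+05 m/s = 299.3 km/s.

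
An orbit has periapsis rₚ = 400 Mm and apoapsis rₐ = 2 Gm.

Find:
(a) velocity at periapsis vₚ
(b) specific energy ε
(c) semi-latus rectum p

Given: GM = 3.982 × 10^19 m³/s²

Convert to SI: rₚ = 400 Mm = 4e+08 m; rₐ = 2 Gm = 2e+09 m.
(a) With a = (rₚ + rₐ)/2 = 1.2e+09 m, vₚ = √(GM (2/rₚ − 1/a)) = √(3.982e+19 · (2/4e+08 − 1/1.2e+09)) m/s ≈ 4.073e+05 m/s
(b) With a = (rₚ + rₐ)/2 = 1.2e+09 m, ε = −GM/(2a) = −3.982e+19/(2 · 1.2e+09) J/kg ≈ -1.659e+10 J/kg
(c) From a = (rₚ + rₐ)/2 = 1.2e+09 m and e = (rₐ − rₚ)/(rₐ + rₚ) = 0.666667, p = a(1 − e²) = 1.2e+09 · (1 − (0.666667)²) ≈ 6.667e+08 m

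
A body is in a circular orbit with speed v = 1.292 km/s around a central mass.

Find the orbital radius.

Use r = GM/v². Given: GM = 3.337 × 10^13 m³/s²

Convert to SI: v = 1.292 km/s = 1292 m/s.
For a circular orbit, v² = GM / r, so r = GM / v².
r = 3.337e+13 / (1292)² m ≈ 1.999e+07 m = 19.99 Mm.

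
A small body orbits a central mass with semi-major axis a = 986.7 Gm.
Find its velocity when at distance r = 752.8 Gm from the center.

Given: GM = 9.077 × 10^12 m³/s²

Convert to SI: a = 986.7 Gm = 9.867e+11 m; r = 752.8 Gm = 7.528e+11 m.
Vis-viva: v = √(GM · (2/r − 1/a)).
2/r − 1/a = 2/7.528e+11 − 1/9.867e+11 = 1.64327e-12 m⁻¹.
v = √(9.077e+12 · 1.64327e-12) m/s ≈ 3.862 m/s = 3.862 m/s.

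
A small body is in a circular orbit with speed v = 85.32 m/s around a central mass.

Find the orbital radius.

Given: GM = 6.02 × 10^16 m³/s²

For a circular orbit, v² = GM / r, so r = GM / v².
r = 6.02e+16 / (85.32)² m ≈ 8.27e+12 m = 8.27 × 10^12 m.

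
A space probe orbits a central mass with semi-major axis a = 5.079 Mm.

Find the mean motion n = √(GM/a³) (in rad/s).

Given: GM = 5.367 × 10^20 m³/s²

Convert to SI: a = 5.079 Mm = 5.079e+06 m.
n = √(GM / a³).
n = √(5.367e+20 / (5.079e+06)³) rad/s ≈ 2.024 rad/s.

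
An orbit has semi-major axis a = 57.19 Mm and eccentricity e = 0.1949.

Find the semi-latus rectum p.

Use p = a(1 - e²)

Convert to SI: a = 57.19 Mm = 5.719e+07 m.
p = a (1 − e²).
p = 5.719e+07 · (1 − (0.1949)²) = 5.719e+07 · 0.962014 ≈ 5.502e+07 m = 55.02 Mm.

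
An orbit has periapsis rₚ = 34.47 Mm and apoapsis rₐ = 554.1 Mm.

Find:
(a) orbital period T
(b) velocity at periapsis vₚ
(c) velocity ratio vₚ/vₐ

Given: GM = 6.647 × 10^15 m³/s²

Convert to SI: rₚ = 34.47 Mm = 3.447e+07 m; rₐ = 554.1 Mm = 5.541e+08 m.
(a) With a = (rₚ + rₐ)/2 = 2.94285e+08 m, T = 2π √(a³/GM) = 2π √((2.94285e+08)³/6.647e+15) s ≈ 3.891e+05 s
(b) With a = (rₚ + rₐ)/2 = 2.94285e+08 m, vₚ = √(GM (2/rₚ − 1/a)) = √(6.647e+15 · (2/3.447e+07 − 1/2.94285e+08)) m/s ≈ 1.905e+04 m/s
(c) Conservation of angular momentum (rₚvₚ = rₐvₐ) gives vₚ/vₐ = rₐ/rₚ = 5.541e+08/3.447e+07 ≈ 16.07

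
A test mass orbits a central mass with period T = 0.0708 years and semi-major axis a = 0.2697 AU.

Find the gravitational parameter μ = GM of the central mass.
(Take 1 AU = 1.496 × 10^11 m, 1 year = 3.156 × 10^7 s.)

Convert to SI: T = 0.0708 years = 2.23445e+06 s; a = 0.2697 AU = 4.03471e+10 m.
GM = 4π² · a³ / T².
GM = 4π² · (4.03471e+10)³ / (2.23445e+06)² m³/s² ≈ 5.193e+20 m³/s² = 5.193 × 10^20 m³/s².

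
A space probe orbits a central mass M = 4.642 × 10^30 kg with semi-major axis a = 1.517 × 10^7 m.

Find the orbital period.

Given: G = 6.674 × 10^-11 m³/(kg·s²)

GM = G · M = 6.674e-11 · 4.642e+30 = 3.09807e+20 m³/s².
Kepler's third law: T = 2π √(a³ / GM).
Substituting a = 1.517e+07 m and GM = 3.09807e+20 m³/s²:
T = 2π √((1.517e+07)³ / 3.09807e+20) s
T ≈ 21.09 s = 21.09 seconds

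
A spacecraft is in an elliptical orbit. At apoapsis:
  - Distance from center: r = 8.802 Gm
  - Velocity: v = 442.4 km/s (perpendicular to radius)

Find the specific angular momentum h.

Convert to SI: r = 8.802 Gm = 8.802e+09 m; v = 442.4 km/s = 442400 m/s.
With v perpendicular to r, h = r · v.
h = 8.802e+09 · 442400 m²/s ≈ 3.894e+15 m²/s.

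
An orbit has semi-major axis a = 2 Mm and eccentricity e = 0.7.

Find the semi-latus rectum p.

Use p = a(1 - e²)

Convert to SI: a = 2 Mm = 2e+06 m.
p = a (1 − e²).
p = 2e+06 · (1 − (0.7)²) = 2e+06 · 0.51 ≈ 1.02e+06 m = 1.02 Mm.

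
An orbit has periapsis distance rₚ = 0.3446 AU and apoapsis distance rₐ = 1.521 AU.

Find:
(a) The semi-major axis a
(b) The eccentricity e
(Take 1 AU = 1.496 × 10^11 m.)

Convert to SI: rₚ = 0.3446 AU = 5.15522e+10 m; rₐ = 1.521 AU = 2.27542e+11 m.
(a) a = (rₚ + rₐ) / 2 = (5.15522e+10 + 2.27542e+11) / 2 ≈ 1.395e+11 m = 0.9328 AU.
(b) e = (rₐ − rₚ) / (rₐ + rₚ) = (2.27542e+11 − 5.15522e+10) / (2.27542e+11 + 5.15522e+10) ≈ 0.6306.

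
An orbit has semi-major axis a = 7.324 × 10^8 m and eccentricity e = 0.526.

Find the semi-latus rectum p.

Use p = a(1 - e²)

p = a (1 − e²).
p = 7.324e+08 · (1 − (0.526)²) = 7.324e+08 · 0.723324 ≈ 5.298e+08 m = 5.298 × 10^8 m.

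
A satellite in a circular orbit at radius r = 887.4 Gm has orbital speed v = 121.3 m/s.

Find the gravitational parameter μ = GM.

Convert to SI: r = 887.4 Gm = 8.874e+11 m.
For a circular orbit v² = GM/r, so GM = v² · r.
GM = (121.3)² · 8.874e+11 m³/s² ≈ 1.306e+16 m³/s² = 1.306 × 10^16 m³/s².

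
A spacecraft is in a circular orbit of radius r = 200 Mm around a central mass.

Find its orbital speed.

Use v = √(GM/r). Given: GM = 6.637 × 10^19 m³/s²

Convert to SI: r = 200 Mm = 2e+08 m.
For a circular orbit, gravity supplies the centripetal force, so v = √(GM / r).
v = √(6.637e+19 / 2e+08) m/s ≈ 5.761e+05 m/s = 576.1 km/s.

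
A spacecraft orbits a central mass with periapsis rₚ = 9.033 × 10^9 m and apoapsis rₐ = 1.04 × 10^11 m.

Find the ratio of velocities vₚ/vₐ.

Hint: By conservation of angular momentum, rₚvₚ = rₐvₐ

Conservation of angular momentum gives rₚvₚ = rₐvₐ, so vₚ/vₐ = rₐ/rₚ.
vₚ/vₐ = 1.04e+11 / 9.033e+09 ≈ 11.51.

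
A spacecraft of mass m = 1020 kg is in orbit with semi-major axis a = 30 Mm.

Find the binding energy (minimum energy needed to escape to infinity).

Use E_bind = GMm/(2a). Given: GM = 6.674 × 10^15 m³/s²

Convert to SI: a = 30 Mm = 3e+07 m.
Total orbital energy is E = −GMm/(2a); binding energy is E_bind = −E = GMm/(2a).
E_bind = 6.674e+15 · 1020 / (2 · 3e+07) J ≈ 1.135e+11 J = 113.5 GJ.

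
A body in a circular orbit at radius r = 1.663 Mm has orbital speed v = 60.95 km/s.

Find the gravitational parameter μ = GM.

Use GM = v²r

Convert to SI: r = 1.663 Mm = 1.663e+06 m; v = 60.95 km/s = 60950 m/s.
For a circular orbit v² = GM/r, so GM = v² · r.
GM = (60950)² · 1.663e+06 m³/s² ≈ 6.178e+15 m³/s² = 6.178 × 10^15 m³/s².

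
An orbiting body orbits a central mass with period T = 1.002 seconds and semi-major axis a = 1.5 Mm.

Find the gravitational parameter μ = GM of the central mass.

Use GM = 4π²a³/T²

Convert to SI: a = 1.5 Mm = 1.5e+06 m.
GM = 4π² · a³ / T².
GM = 4π² · (1.5e+06)³ / (1.002)² m³/s² ≈ 1.327e+20 m³/s² = 1.327 × 10^20 m³/s².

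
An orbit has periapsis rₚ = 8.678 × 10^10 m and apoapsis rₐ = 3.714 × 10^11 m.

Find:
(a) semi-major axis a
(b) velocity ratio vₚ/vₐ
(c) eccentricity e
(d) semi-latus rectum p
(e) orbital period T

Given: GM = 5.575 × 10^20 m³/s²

(a) a = (rₚ + rₐ)/2 = (8.678e+10 + 3.714e+11)/2 ≈ 2.291e+11 m
(b) Conservation of angular momentum (rₚvₚ = rₐvₐ) gives vₚ/vₐ = rₐ/rₚ = 3.714e+11/8.678e+10 ≈ 4.28
(c) e = (rₐ − rₚ)/(rₐ + rₚ) = (3.714e+11 − 8.678e+10)/(3.714e+11 + 8.678e+10) ≈ 0.6212
(d) From a = (rₚ + rₐ)/2 = 2.2909e+11 m and e = (rₐ − rₚ)/(rₐ + rₚ) = 0.621197, p = a(1 − e²) = 2.2909e+11 · (1 − (0.621197)²) ≈ 1.407e+11 m
(e) With a = (rₚ + rₐ)/2 = 2.2909e+11 m, T = 2π √(a³/GM) = 2π √((2.2909e+11)³/5.575e+20) s ≈ 2.918e+07 s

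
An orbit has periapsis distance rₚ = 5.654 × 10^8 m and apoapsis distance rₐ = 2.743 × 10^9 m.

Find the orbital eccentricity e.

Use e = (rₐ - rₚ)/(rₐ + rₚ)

e = (rₐ − rₚ) / (rₐ + rₚ).
e = (2.743e+09 − 5.654e+08) / (2.743e+09 + 5.654e+08) = 2.1776e+09 / 3.3084e+09 ≈ 0.6582.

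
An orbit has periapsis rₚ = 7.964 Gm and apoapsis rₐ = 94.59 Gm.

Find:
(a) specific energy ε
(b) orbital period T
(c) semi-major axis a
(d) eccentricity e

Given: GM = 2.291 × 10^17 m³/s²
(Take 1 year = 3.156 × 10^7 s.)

Convert to SI: rₚ = 7.964 Gm = 7.964e+09 m; rₐ = 94.59 Gm = 9.459e+10 m.
(a) With a = (rₚ + rₐ)/2 = 5.1277e+10 m, ε = −GM/(2a) = −2.291e+17/(2 · 5.1277e+10) J/kg ≈ -2.234e+06 J/kg
(b) With a = (rₚ + rₐ)/2 = 5.1277e+10 m, T = 2π √(a³/GM) = 2π √((5.1277e+10)³/2.291e+17) s ≈ 1.524e+08 s
(c) a = (rₚ + rₐ)/2 = (7.964e+09 + 9.459e+10)/2 ≈ 5.128e+10 m
(d) e = (rₐ − rₚ)/(rₐ + rₚ) = (9.459e+10 − 7.964e+09)/(9.459e+10 + 7.964e+09) ≈ 0.8447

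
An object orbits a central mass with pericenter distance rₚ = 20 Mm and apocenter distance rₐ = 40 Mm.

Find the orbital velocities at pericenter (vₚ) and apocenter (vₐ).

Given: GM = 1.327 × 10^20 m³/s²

Convert to SI: rₚ = 20 Mm = 2e+07 m; rₐ = 40 Mm = 4e+07 m.
Use the vis-viva equation v² = GM(2/r − 1/a) with a = (rₚ + rₐ)/2 = (2e+07 + 4e+07)/2 = 3e+07 m.
vₚ = √(GM · (2/rₚ − 1/a)) = √(1.327e+20 · (2/2e+07 − 1/3e+07)) m/s ≈ 2.974e+06 m/s = 2974 km/s.
vₐ = √(GM · (2/rₐ − 1/a)) = √(1.327e+20 · (2/4e+07 − 1/3e+07)) m/s ≈ 1.487e+06 m/s = 1487 km/s.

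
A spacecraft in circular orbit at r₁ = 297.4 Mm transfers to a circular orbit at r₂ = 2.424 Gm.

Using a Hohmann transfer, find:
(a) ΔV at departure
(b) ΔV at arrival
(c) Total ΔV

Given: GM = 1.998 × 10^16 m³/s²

Convert to SI: r₁ = 297.4 Mm = 2.974e+08 m; r₂ = 2.424 Gm = 2.424e+09 m.
Transfer semi-major axis: a_t = (r₁ + r₂)/2 = (2.974e+08 + 2.424e+09)/2 = 1.3607e+09 m.
Circular speeds: v₁ = √(GM/r₁) = 8196.48 m/s, v₂ = √(GM/r₂) = 2870.99 m/s.
Transfer speeds (vis-viva v² = GM(2/r − 1/a_t)): v₁ᵗ = 10939.9 m/s, v₂ᵗ = 1342.21 m/s.
(a) ΔV₁ = |v₁ᵗ − v₁| ≈ 2743 m/s = 2.743 km/s.
(b) ΔV₂ = |v₂ − v₂ᵗ| ≈ 1529 m/s = 1.529 km/s.
(c) ΔV_total = ΔV₁ + ΔV₂ ≈ 4272 m/s = 4.272 km/s.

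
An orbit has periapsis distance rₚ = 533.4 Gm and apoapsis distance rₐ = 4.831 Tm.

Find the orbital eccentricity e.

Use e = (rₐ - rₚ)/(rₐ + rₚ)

Convert to SI: rₚ = 533.4 Gm = 5.334e+11 m; rₐ = 4.831 Tm = 4.831e+12 m.
e = (rₐ − rₚ) / (rₐ + rₚ).
e = (4.831e+12 − 5.334e+11) / (4.831e+12 + 5.334e+11) = 4.2976e+12 / 5.3644e+12 ≈ 0.8011.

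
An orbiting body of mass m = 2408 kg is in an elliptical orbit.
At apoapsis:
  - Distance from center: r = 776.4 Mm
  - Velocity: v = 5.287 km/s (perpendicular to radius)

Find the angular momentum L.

Convert to SI: r = 776.4 Mm = 7.764e+08 m; v = 5.287 km/s = 5287 m/s.
Since v is perpendicular to r, L = m · v · r.
L = 2408 · 5287 · 7.764e+08 kg·m²/s ≈ 9.884e+15 kg·m²/s.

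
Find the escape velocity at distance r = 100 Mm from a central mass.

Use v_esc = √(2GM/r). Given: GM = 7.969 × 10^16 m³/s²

Convert to SI: r = 100 Mm = 1e+08 m.
Escape velocity comes from setting total energy to zero: ½v² − GM/r = 0 ⇒ v_esc = √(2GM / r).
v_esc = √(2 · 7.969e+16 / 1e+08) m/s ≈ 3.992e+04 m/s = 39.92 km/s.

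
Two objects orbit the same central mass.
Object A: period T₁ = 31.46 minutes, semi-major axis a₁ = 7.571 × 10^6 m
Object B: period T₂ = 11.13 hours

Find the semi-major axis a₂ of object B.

Convert to SI: T₁ = 31.46 minutes = 1887.6 s; T₂ = 11.13 hours = 40068 s.
Kepler's third law: (T₁/T₂)² = (a₁/a₂)³ ⇒ a₂ = a₁ · (T₂/T₁)^(2/3).
T₂/T₁ = 40068 / 1887.6 = 21.227.
a₂ = 7.571e+06 · (21.227)^(2/3) m ≈ 5.804e+07 m = 5.804 × 10^7 m.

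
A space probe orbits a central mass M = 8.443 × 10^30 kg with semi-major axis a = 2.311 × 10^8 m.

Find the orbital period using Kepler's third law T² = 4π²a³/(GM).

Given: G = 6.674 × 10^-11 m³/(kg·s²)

GM = G · M = 6.674e-11 · 8.443e+30 = 5.63486e+20 m³/s².
Kepler's third law: T = 2π √(a³ / GM).
Substituting a = 2.311e+08 m and GM = 5.63486e+20 m³/s²:
T = 2π √((2.311e+08)³ / 5.63486e+20) s
T ≈ 929.9 s = 15.5 minutes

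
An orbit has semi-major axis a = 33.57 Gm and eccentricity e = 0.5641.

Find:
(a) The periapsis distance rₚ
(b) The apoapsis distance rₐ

Convert to SI: a = 33.57 Gm = 3.357e+10 m.
(a) rₚ = a(1 − e) = 3.357e+10 · (1 − 0.5641) = 3.357e+10 · 0.4359 ≈ 1.463e+10 m = 14.63 Gm.
(b) rₐ = a(1 + e) = 3.357e+10 · (1 + 0.5641) = 3.357e+10 · 1.5641 ≈ 5.251e+10 m = 52.51 Gm.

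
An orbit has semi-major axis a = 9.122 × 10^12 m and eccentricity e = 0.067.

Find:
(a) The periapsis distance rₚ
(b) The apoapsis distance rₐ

(a) rₚ = a(1 − e) = 9.122e+12 · (1 − 0.067) = 9.122e+12 · 0.933 ≈ 8.511e+12 m = 8.511 × 10^12 m.
(b) rₐ = a(1 + e) = 9.122e+12 · (1 + 0.067) = 9.122e+12 · 1.067 ≈ 9.733e+12 m = 9.733 × 10^12 m.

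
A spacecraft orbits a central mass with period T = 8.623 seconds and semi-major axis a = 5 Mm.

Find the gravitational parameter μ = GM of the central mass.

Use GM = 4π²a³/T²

Convert to SI: a = 5 Mm = 5e+06 m.
GM = 4π² · a³ / T².
GM = 4π² · (5e+06)³ / (8.623)² m³/s² ≈ 6.637e+19 m³/s² = 6.637 × 10^19 m³/s².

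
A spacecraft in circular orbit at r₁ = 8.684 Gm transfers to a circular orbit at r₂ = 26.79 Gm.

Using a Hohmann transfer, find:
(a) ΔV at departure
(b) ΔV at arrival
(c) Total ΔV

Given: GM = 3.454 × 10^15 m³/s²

Convert to SI: r₁ = 8.684 Gm = 8.684e+09 m; r₂ = 26.79 Gm = 2.679e+10 m.
Transfer semi-major axis: a_t = (r₁ + r₂)/2 = (8.684e+09 + 2.679e+10)/2 = 1.7737e+10 m.
Circular speeds: v₁ = √(GM/r₁) = 630.669 m/s, v₂ = √(GM/r₂) = 359.066 m/s.
Transfer speeds (vis-viva v² = GM(2/r − 1/a_t)): v₁ᵗ = 775.082 m/s, v₂ᵗ = 251.243 m/s.
(a) ΔV₁ = |v₁ᵗ − v₁| ≈ 144.4 m/s = 144.4 m/s.
(b) ΔV₂ = |v₂ − v₂ᵗ| ≈ 107.8 m/s = 107.8 m/s.
(c) ΔV_total = ΔV₁ + ΔV₂ ≈ 252.2 m/s = 252.2 m/s.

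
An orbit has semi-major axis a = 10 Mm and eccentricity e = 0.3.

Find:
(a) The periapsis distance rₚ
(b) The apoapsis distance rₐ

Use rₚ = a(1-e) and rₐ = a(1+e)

Convert to SI: a = 10 Mm = 1e+07 m.
(a) rₚ = a(1 − e) = 1e+07 · (1 − 0.3) = 1e+07 · 0.7 ≈ 7e+06 m = 7 Mm.
(b) rₐ = a(1 + e) = 1e+07 · (1 + 0.3) = 1e+07 · 1.3 ≈ 1.3e+07 m = 13 Mm.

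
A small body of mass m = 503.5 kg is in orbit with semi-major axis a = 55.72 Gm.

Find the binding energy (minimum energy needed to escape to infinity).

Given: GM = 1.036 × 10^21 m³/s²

Convert to SI: a = 55.72 Gm = 5.572e+10 m.
Total orbital energy is E = −GMm/(2a); binding energy is E_bind = −E = GMm/(2a).
E_bind = 1.036e+21 · 503.5 / (2 · 5.572e+10) J ≈ 4.681e+12 J = 4.681 TJ.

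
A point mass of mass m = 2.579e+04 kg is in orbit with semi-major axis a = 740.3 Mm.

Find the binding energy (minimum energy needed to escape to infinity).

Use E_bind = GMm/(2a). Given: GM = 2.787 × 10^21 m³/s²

Convert to SI: a = 740.3 Mm = 7.403e+08 m.
Total orbital energy is E = −GMm/(2a); binding energy is E_bind = −E = GMm/(2a).
E_bind = 2.787e+21 · 2.579e+04 / (2 · 7.403e+08) J ≈ 4.855e+16 J = 48.55 PJ.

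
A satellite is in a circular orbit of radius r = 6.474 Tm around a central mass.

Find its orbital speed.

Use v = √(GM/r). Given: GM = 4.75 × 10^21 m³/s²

Convert to SI: r = 6.474 Tm = 6.474e+12 m.
For a circular orbit, gravity supplies the centripetal force, so v = √(GM / r).
v = √(4.75e+21 / 6.474e+12) m/s ≈ 2.709e+04 m/s = 27.09 km/s.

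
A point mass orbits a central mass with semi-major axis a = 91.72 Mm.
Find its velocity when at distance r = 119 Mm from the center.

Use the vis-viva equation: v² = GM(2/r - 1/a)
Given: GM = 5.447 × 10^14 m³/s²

Convert to SI: a = 91.72 Mm = 9.172e+07 m; r = 119 Mm = 1.19e+08 m.
Vis-viva: v = √(GM · (2/r − 1/a)).
2/r − 1/a = 2/1.19e+08 − 1/9.172e+07 = 5.90398e-09 m⁻¹.
v = √(5.447e+14 · 5.90398e-09) m/s ≈ 1793 m/s = 1.793 km/s.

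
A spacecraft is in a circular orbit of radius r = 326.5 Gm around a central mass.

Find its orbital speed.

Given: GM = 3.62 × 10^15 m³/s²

Convert to SI: r = 326.5 Gm = 3.265e+11 m.
For a circular orbit, gravity supplies the centripetal force, so v = √(GM / r).
v = √(3.62e+15 / 3.265e+11) m/s ≈ 105.3 m/s = 105.3 m/s.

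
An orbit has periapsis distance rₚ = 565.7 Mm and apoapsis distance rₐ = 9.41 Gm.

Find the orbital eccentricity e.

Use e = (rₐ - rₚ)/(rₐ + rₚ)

Convert to SI: rₚ = 565.7 Mm = 5.657e+08 m; rₐ = 9.41 Gm = 9.41e+09 m.
e = (rₐ − rₚ) / (rₐ + rₚ).
e = (9.41e+09 − 5.657e+08) / (9.41e+09 + 5.657e+08) = 8.8443e+09 / 9.9757e+09 ≈ 0.8866.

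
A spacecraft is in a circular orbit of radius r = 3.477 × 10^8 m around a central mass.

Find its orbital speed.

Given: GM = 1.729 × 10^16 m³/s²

For a circular orbit, gravity supplies the centripetal force, so v = √(GM / r).
v = √(1.729e+16 / 3.477e+08) m/s ≈ 7052 m/s = 7.052 km/s.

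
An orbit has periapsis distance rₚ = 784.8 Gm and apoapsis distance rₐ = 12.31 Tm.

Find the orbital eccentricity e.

Convert to SI: rₚ = 784.8 Gm = 7.848e+11 m; rₐ = 12.31 Tm = 1.231e+13 m.
e = (rₐ − rₚ) / (rₐ + rₚ).
e = (1.231e+13 − 7.848e+11) / (1.231e+13 + 7.848e+11) = 1.15252e+13 / 1.30948e+13 ≈ 0.8801.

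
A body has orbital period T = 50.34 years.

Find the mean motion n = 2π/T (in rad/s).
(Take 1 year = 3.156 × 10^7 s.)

Convert to SI: T = 50.34 years = 1.58873e+09 s.
n = 2π / T.
n = 2π / 1.58873e+09 s ≈ 3.955e-09 rad/s.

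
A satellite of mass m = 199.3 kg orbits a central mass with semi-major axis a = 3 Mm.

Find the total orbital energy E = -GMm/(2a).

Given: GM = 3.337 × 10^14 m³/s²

Convert to SI: a = 3 Mm = 3e+06 m.
E = −GMm / (2a).
E = −3.337e+14 · 199.3 / (2 · 3e+06) J ≈ -1.108e+10 J = -11.08 GJ.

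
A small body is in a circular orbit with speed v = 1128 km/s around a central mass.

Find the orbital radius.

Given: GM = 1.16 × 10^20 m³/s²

Convert to SI: v = 1128 km/s = 1.128e+06 m/s.
For a circular orbit, v² = GM / r, so r = GM / v².
r = 1.16e+20 / (1.128e+06)² m ≈ 9.117e+07 m = 9.117 × 10^7 m.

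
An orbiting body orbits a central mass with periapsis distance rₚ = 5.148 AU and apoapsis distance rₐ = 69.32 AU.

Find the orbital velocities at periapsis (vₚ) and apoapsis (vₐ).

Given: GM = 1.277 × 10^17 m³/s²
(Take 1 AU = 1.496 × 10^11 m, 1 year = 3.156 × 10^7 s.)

Convert to SI: rₚ = 5.148 AU = 7.70141e+11 m; rₐ = 69.32 AU = 1.03703e+13 m.
Use the vis-viva equation v² = GM(2/r − 1/a) with a = (rₚ + rₐ)/2 = (7.70141e+11 + 1.03703e+13)/2 = 5.57021e+12 m.
vₚ = √(GM · (2/rₚ − 1/a)) = √(1.277e+17 · (2/7.70141e+11 − 1/5.57021e+12)) m/s ≈ 555.6 m/s = 0.1172 AU/year.
vₐ = √(GM · (2/rₐ − 1/a)) = √(1.277e+17 · (2/1.03703e+13 − 1/5.57021e+12)) m/s ≈ 41.26 m/s = 0.008705 AU/year.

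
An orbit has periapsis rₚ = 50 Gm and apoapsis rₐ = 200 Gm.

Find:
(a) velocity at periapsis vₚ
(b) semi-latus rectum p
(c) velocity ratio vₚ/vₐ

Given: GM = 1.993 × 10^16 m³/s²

Convert to SI: rₚ = 50 Gm = 5e+10 m; rₐ = 200 Gm = 2e+11 m.
(a) With a = (rₚ + rₐ)/2 = 1.25e+11 m, vₚ = √(GM (2/rₚ − 1/a)) = √(1.993e+16 · (2/5e+10 − 1/1.25e+11)) m/s ≈ 798.6 m/s
(b) From a = (rₚ + rₐ)/2 = 1.25e+11 m and e = (rₐ − rₚ)/(rₐ + rₚ) = 0.6, p = a(1 − e²) = 1.25e+11 · (1 − (0.6)²) ≈ 8e+10 m
(c) Conservation of angular momentum (rₚvₚ = rₐvₐ) gives vₚ/vₐ = rₐ/rₚ = 2e+11/5e+10 ≈ 4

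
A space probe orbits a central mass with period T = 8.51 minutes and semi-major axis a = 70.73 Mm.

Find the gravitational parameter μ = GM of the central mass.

Convert to SI: T = 8.51 minutes = 510.6 s; a = 70.73 Mm = 7.073e+07 m.
GM = 4π² · a³ / T².
GM = 4π² · (7.073e+07)³ / (510.6)² m³/s² ≈ 5.358e+19 m³/s² = 5.358 × 10^19 m³/s².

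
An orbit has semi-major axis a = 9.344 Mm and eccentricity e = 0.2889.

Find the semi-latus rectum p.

Convert to SI: a = 9.344 Mm = 9.344e+06 m.
p = a (1 − e²).
p = 9.344e+06 · (1 − (0.2889)²) = 9.344e+06 · 0.916537 ≈ 8.564e+06 m = 8.564 Mm.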